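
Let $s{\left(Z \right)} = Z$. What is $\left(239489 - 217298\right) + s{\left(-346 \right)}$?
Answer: $21845$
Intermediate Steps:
$\left(239489 - 217298\right) + s{\left(-346 \right)} = \left(239489 - 217298\right) - 346 = 22191 - 346 = 21845$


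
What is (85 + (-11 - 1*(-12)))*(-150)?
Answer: -12900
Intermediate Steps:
(85 + (-11 - 1*(-12)))*(-150) = (85 + (-11 + 12))*(-150) = (85 + 1)*(-150) = 86*(-150) = -12900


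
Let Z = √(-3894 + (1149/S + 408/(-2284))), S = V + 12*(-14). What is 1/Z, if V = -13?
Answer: -I*√41663199795585/403123335 ≈ -0.016012*I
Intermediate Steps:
S = -181 (S = -13 + 12*(-14) = -13 - 168 = -181)
Z = I*√41663199795585/103351 (Z = √(-3894 + (1149/(-181) + 408/(-2284))) = √(-3894 + (1149*(-1/181) + 408*(-1/2284))) = √(-3894 + (-1149/181 - 102/571)) = √(-3894 - 674541/103351) = √(-403123335/103351) = I*√41663199795585/103351 ≈ 62.454*I)
1/Z = 1/(I*√41663199795585/103351) = -I*√41663199795585/403123335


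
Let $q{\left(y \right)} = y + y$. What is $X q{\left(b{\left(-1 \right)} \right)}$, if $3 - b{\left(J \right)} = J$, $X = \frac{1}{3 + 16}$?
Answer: $\frac{8}{19} \approx 0.42105$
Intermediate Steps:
$X = \frac{1}{19} \approx 0.052632$
$b{\left(J \right)} = 3 - J$
$q{\left(y \right)} = 2 y$
$X q{\left(b{\left(-1 \right)} \right)} = \frac{2 \left(3 - -1\right)}{19} = \frac{2 \left(3 + 1\right)}{19} = \frac{2 \cdot 4}{19} = \frac{1}{19} \cdot 8 = \frac{8}{19}$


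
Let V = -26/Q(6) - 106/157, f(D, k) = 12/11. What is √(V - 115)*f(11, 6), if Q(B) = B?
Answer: 8*I*√6655701/1727 ≈ 11.951*I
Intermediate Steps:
f(D, k) = 12/11 (f(D, k) = 12*(1/11) = 12/11)
V = -2359/471 (V = -26/6 - 106/157 = -26*⅙ - 106*1/157 = -13/3 - 106/157 = -2359/471 ≈ -5.0085)
√(V - 115)*f(11, 6) = √(-2359/471 - 115)*(12/11) = √(-56524/471)*(12/11) = (2*I*√6655701/471)*(12/11) = 8*I*√6655701/1727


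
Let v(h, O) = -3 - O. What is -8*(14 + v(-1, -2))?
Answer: -104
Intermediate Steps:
-8*(14 + v(-1, -2)) = -8*(14 + (-3 - 1*(-2))) = -8*(14 + (-3 + 2)) = -8*(14 - 1) = -8*13 = -104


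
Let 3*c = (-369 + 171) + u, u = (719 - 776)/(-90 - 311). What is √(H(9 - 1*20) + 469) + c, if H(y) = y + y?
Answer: -26447/401 + √447 ≈ -44.810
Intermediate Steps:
u = 57/401 (u = -57/(-401) = -57*(-1/401) = 57/401 ≈ 0.14214)
H(y) = 2*y
c = -26447/401 (c = ((-369 + 171) + 57/401)/3 = (-198 + 57/401)/3 = (⅓)*(-79341/401) = -26447/401 ≈ -65.953)
√(H(9 - 1*20) + 469) + c = √(2*(9 - 1*20) + 469) - 26447/401 = √(2*(9 - 20) + 469) - 26447/401 = √(2*(-11) + 469) - 26447/401 = √(-22 + 469) - 26447/401 = √447 - 26447/401 = -26447/401 + √447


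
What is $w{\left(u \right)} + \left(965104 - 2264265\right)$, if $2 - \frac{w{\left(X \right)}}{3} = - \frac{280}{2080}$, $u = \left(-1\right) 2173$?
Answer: $- \frac{67556039}{52} \approx -1.2992 \cdot 10^{6}$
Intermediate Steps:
$u = -2173$
$w{\left(X \right)} = \frac{333}{52}$ ($w{\left(X \right)} = 6 - 3 \left(- \frac{280}{2080}\right) = 6 - 3 \left(\left(-280\right) \frac{1}{2080}\right) = 6 - - \frac{21}{52} = 6 + \frac{21}{52} = \frac{333}{52}$)
$w{\left(u \right)} + \left(965104 - 2264265\right) = \frac{333}{52} + \left(965104 - 2264265\right) = \frac{333}{52} - 1299161 = - \frac{67556039}{52}$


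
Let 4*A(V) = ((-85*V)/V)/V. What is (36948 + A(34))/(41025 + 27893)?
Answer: 17387/32432 ≈ 0.53611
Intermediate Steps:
A(V) = -85/(4*V) (A(V) = (((-85*V)/V)/V)/4 = (-85/V)/4 = -85/(4*V))
(36948 + A(34))/(41025 + 27893) = (36948 - 85/4/34)/(41025 + 27893) = (36948 - 85/4*1/34)/68918 = (36948 - 5/8)*(1/68918) = (295579/8)*(1/68918) = 17387/32432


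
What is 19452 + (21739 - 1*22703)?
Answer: 18488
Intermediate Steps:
19452 + (21739 - 1*22703) = 19452 + (21739 - 22703) = 19452 - 964 = 18488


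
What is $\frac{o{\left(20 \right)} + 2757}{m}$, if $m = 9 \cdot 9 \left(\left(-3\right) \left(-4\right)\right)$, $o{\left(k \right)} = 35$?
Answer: $\frac{698}{243} \approx 2.8724$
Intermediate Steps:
$m = 972$ ($m = 81 \cdot 12 = 972$)
$\frac{o{\left(20 \right)} + 2757}{m} = \frac{35 + 2757}{972} = 2792 \cdot \frac{1}{972} = \frac{698}{243}$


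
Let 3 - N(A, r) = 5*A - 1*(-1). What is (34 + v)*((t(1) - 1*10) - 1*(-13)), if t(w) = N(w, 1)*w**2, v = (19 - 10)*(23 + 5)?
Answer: 0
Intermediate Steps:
v = 252 (v = 9*28 = 252)
N(A, r) = 2 - 5*A (N(A, r) = 3 - (5*A - 1*(-1)) = 3 - (5*A + 1) = 3 - (1 + 5*A) = 3 + (-1 - 5*A) = 2 - 5*A)
t(w) = w**2*(2 - 5*w) (t(w) = (2 - 5*w)*w**2 = w**2*(2 - 5*w))
(34 + v)*((t(1) - 1*10) - 1*(-13)) = (34 + 252)*((1**2*(2 - 5*1) - 1*10) - 1*(-13)) = 286*((1*(2 - 5) - 10) + 13) = 286*((1*(-3) - 10) + 13) = 286*((-3 - 10) + 13) = 286*(-13 + 13) = 286*0 = 0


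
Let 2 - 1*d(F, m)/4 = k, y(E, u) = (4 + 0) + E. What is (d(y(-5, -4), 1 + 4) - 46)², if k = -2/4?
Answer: 1296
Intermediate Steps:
y(E, u) = 4 + E
k = -½ (k = -2*¼ = -½ ≈ -0.50000)
d(F, m) = 10 (d(F, m) = 8 - 4*(-½) = 8 + 2 = 10)
(d(y(-5, -4), 1 + 4) - 46)² = (10 - 46)² = (-36)² = 1296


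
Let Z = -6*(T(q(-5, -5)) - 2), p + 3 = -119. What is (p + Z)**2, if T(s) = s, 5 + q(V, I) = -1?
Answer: 5476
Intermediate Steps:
q(V, I) = -6 (q(V, I) = -5 - 1 = -6)
p = -122 (p = -3 - 119 = -122)
Z = 48 (Z = -6*(-6 - 2) = -6*(-8) = 48)
(p + Z)**2 = (-122 + 48)**2 = (-74)**2 = 5476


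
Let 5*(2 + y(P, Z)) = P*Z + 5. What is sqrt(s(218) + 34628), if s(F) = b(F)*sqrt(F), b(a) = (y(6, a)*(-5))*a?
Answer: sqrt(34628 - 284054*sqrt(218)) ≈ 2039.5*I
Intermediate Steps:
y(P, Z) = -1 + P*Z/5 (y(P, Z) = -2 + (P*Z + 5)/5 = -2 + (5 + P*Z)/5 = -2 + (1 + P*Z/5) = -1 + P*Z/5)
b(a) = a*(5 - 6*a) (b(a) = ((-1 + (1/5)*6*a)*(-5))*a = ((-1 + 6*a/5)*(-5))*a = (5 - 6*a)*a = a*(5 - 6*a))
s(F) = F**(3/2)*(5 - 6*F) (s(F) = (F*(5 - 6*F))*sqrt(F) = F**(3/2)*(5 - 6*F))
sqrt(s(218) + 34628) = sqrt(218**(3/2)*(5 - 6*218) + 34628) = sqrt((218*sqrt(218))*(5 - 1308) + 34628) = sqrt((218*sqrt(218))*(-1303) + 34628) = sqrt(-284054*sqrt(218) + 34628) = sqrt(34628 - 284054*sqrt(218))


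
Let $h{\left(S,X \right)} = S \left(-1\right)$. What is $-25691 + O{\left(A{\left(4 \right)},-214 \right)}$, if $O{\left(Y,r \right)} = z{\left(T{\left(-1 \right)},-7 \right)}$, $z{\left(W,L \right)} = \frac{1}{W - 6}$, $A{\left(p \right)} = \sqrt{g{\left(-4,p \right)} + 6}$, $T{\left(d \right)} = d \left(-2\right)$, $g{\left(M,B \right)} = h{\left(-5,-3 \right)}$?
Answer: $- \frac{102765}{4} \approx -25691.0$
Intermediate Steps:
$h{\left(S,X \right)} = - S$
$g{\left(M,B \right)} = 5$ ($g{\left(M,B \right)} = \left(-1\right) \left(-5\right) = 5$)
$T{\left(d \right)} = - 2 d$
$A{\left(p \right)} = \sqrt{11}$ ($A{\left(p \right)} = \sqrt{5 + 6} = \sqrt{11}$)
$z{\left(W,L \right)} = \frac{1}{-6 + W}$
$O{\left(Y,r \right)} = - \frac{1}{4}$ ($O{\left(Y,r \right)} = \frac{1}{-6 - -2} = \frac{1}{-6 + 2} = \frac{1}{-4} = - \frac{1}{4}$)
$-25691 + O{\left(A{\left(4 \right)},-214 \right)} = -25691 - \frac{1}{4} = - \frac{102765}{4}$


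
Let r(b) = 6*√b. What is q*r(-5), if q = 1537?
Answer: 9222*I*√5 ≈ 20621.0*I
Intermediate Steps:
q*r(-5) = 1537*(6*√(-5)) = 1537*(6*(I*√5)) = 1537*(6*I*√5) = 9222*I*√5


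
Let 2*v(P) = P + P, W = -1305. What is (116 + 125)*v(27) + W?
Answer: 5202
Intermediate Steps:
v(P) = P (v(P) = (P + P)/2 = (2*P)/2 = P)
(116 + 125)*v(27) + W = (116 + 125)*27 - 1305 = 241*27 - 1305 = 6507 - 1305 = 5202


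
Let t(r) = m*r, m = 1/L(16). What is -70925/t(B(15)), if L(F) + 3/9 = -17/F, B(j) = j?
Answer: 950395/144 ≈ 6600.0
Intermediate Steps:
L(F) = -⅓ - 17/F
m = -48/67 (m = 1/((⅓)*(-51 - 1*16)/16) = 1/((⅓)*(1/16)*(-51 - 16)) = 1/((⅓)*(1/16)*(-67)) = 1/(-67/48) = -48/67 ≈ -0.71642)
t(r) = -48*r/67
-70925/t(B(15)) = -70925/((-48/67*15)) = -70925/(-720/67) = -70925*(-67/720) = 950395/144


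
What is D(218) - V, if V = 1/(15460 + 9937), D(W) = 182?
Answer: 4622253/25397 ≈ 182.00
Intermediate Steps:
V = 1/25397 ≈ 3.9375e-5
D(218) - V = 182 - 1*1/25397 = 182 - 1/25397 = 4622253/25397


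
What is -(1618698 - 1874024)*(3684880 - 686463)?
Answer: 765573818942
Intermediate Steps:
-(1618698 - 1874024)*(3684880 - 686463) = -(-255326)*2998417 = -1*(-765573818942) = 765573818942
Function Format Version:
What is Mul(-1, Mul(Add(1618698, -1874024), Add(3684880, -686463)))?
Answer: 765573818942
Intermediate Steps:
Mul(-1, Mul(Add(1618698, -1874024), Add(3684880, -686463))) = Mul(-1, Mul(-255326, 2998417)) = Mul(-1, -765573818942) = 765573818942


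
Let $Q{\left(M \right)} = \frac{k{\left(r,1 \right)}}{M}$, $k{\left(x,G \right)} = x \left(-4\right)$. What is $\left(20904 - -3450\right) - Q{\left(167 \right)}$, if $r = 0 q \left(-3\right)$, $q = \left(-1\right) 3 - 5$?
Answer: $24354$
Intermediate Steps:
$q = -8$ ($q = -3 - 5 = -8$)
$r = 0$ ($r = 0 \left(-8\right) \left(-3\right) = 0 \left(-3\right) = 0$)
$k{\left(x,G \right)} = - 4 x$
$Q{\left(M \right)} = 0$ ($Q{\left(M \right)} = \frac{\left(-4\right) 0}{M} = \frac{0}{M} = 0$)
$\left(20904 - -3450\right) - Q{\left(167 \right)} = \left(20904 - -3450\right) - 0 = \left(20904 + 3450\right) + 0 = 24354 + 0 = 24354$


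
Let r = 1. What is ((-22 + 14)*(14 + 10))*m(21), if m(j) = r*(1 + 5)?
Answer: -1152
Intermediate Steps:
m(j) = 6 (m(j) = 1*(1 + 5) = 1*6 = 6)
((-22 + 14)*(14 + 10))*m(21) = ((-22 + 14)*(14 + 10))*6 = -8*24*6 = -192*6 = -1152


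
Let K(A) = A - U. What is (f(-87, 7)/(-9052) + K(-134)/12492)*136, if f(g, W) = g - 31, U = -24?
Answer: 4065856/7067349 ≈ 0.57530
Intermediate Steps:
f(g, W) = -31 + g
K(A) = 24 + A (K(A) = A - 1*(-24) = A + 24 = 24 + A)
(f(-87, 7)/(-9052) + K(-134)/12492)*136 = ((-31 - 87)/(-9052) + (24 - 134)/12492)*136 = (-118*(-1/9052) - 110*1/12492)*136 = (59/4526 - 55/6246)*136 = (29896/7067349)*136 = 4065856/7067349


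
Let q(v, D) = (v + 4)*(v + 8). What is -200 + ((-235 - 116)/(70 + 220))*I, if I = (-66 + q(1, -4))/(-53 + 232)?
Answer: -10374629/51910 ≈ -199.86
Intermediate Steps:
q(v, D) = (4 + v)*(8 + v)
I = -21/179 (I = (-66 + (32 + 1² + 12*1))/(-53 + 232) = (-66 + (32 + 1 + 12))/179 = (-66 + 45)*(1/179) = -21*1/179 = -21/179 ≈ -0.11732)
-200 + ((-235 - 116)/(70 + 220))*I = -200 + ((-235 - 116)/(70 + 220))*(-21/179) = -200 - 351/290*(-21/179) = -200 + 7371/51910 = -10374629/51910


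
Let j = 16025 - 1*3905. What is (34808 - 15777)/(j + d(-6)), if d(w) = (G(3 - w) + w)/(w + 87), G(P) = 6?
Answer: 19031/12120 ≈ 1.5702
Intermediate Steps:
j = 12120 (j = 16025 - 3905 = 12120)
d(w) = (6 + w)/(87 + w) (d(w) = (6 + w)/(w + 87) = (6 + w)/(87 + w))
(34808 - 15777)/(j + d(-6)) = (34808 - 15777)/(12120 + (6 - 6)/(87 - 6)) = 19031/(12120 + 0/81) = 19031/(12120 + (1/81)*0) = 19031/(12120 + 0) = 19031/12120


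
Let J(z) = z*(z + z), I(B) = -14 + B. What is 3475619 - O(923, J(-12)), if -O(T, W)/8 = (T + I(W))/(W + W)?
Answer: 27805085/8 ≈ 3.4756e+6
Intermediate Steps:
J(z) = 2*z**2 (J(z) = z*(2*z) = 2*z**2)
O(T, W) = -4*(-14 + T + W)/W (O(T, W) = -8*(T + (-14 + W))/(W + W) = -8*(-14 + T + W)/(2*W) = -8*(-14 + T + W)*1/(2*W) = -4*(-14 + T + W)/W)
3475619 - O(923, J(-12)) = 3475619 - 4*(14 - 1*923 - 2*(-12)**2)/(2*(-12)**2) = 3475619 - 4*(14 - 923 - 2*144)/(2*144) = 3475619 - 4*(14 - 923 - 1*288)/288 = 3475619 - 4*(14 - 923 - 288)/288 = 3475619 - 4*(-1197)/288 = 3475619 - 1*(-133/8) = 3475619 + 133/8 = 27805085/8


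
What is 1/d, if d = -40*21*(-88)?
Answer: 1/73920 ≈ 1.3528e-5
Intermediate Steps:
d = 73920 (d = -840*(-88) = 73920)
1/d = 1/73920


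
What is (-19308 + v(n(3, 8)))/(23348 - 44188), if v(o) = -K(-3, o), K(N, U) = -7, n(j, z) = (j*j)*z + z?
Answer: 19301/20840 ≈ 0.92615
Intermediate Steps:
n(j, z) = z + z*j**2 (n(j, z) = j**2*z + z = z*j**2 + z = z + z*j**2)
v(o) = 7 (v(o) = -1*(-7) = 7)
(-19308 + v(n(3, 8)))/(23348 - 44188) = (-19308 + 7)/(23348 - 44188) = -19301/(-20840) = -19301*(-1/20840) = 19301/20840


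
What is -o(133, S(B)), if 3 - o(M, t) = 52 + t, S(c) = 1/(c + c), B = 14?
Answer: 1373/28 ≈ 49.036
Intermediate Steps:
S(c) = 1/(2*c)
o(M, t) = -49 - t (o(M, t) = 3 - (52 + t) = 3 + (-52 - t) = -49 - t)
-o(133, S(B)) = -(-49 - 1/(2*14)) = -(-49 - 1*1/28) = -(-49 - 1/28) = -1*(-1373/28) = 1373/28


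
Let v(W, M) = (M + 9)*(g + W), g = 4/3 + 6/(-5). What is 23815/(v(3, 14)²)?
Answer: 5358375/1168561 ≈ 4.5854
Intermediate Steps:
g = 2/15 (g = 4*(⅓) + 6*(-⅕) = 4/3 - 6/5 = 2/15 ≈ 0.13333)
v(W, M) = (9 + M)*(2/15 + W) (v(W, M) = (M + 9)*(2/15 + W) = (9 + M)*(2/15 + W))
23815/(v(3, 14)²) = 23815/((6/5 + 9*3 + (2/15)*14 + 14*3)²) = 23815/((6/5 + 27 + 28/15 + 42)²) = 23815/((1081/15)²) = 23815/(1168561/225) = 23815*(225/1168561) = 5358375/1168561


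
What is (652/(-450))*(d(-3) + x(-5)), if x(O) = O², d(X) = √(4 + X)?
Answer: -8476/225 ≈ -37.671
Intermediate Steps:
(652/(-450))*(d(-3) + x(-5)) = (652/(-450))*(√(4 - 3) + (-5)²) = (652*(-1/450))*(√1 + 25) = -326*(1 + 25)/225 = -326/225*26 = -8476/225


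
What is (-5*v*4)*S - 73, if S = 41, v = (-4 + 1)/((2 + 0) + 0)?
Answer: 1157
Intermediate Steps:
v = -3/2 (v = -3/(2 + 0) = -3/2 ≈ -1.5000)
(-5*v*4)*S - 73 = (-5*(-3/2)*4)*41 - 73 = ((15/2)*4)*41 - 73 = 30*41 - 73 = 1230 - 73 = 1157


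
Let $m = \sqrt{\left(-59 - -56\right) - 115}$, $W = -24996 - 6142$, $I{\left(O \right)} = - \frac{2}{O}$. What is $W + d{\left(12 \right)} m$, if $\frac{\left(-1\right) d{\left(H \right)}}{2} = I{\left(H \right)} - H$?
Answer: $-31138 + \frac{73 i \sqrt{118}}{3} \approx -31138.0 + 264.33 i$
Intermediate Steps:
$d{\left(H \right)} = 2 H + \frac{4}{H}$ ($d{\left(H \right)} = - 2 \left(- \frac{2}{H} - H\right) = - 2 \left(- H - \frac{2}{H}\right) = 2 H + \frac{4}{H}$)
$W = -31138$ ($W = -24996 - 6142 = -31138$)
$m = i \sqrt{118}$ ($m = \sqrt{\left(-59 + 56\right) - 115} = \sqrt{-3 - 115} = \sqrt{-118} = i \sqrt{118} \approx 10.863 i$)
$W + d{\left(12 \right)} m = -31138 + \left(2 \cdot 12 + \frac{4}{12}\right) i \sqrt{118} = -31138 + \left(24 + 4 \cdot \frac{1}{12}\right) i \sqrt{118} = -31138 + \left(24 + \frac{1}{3}\right) i \sqrt{118} = -31138 + \frac{73 i \sqrt{118}}{3}$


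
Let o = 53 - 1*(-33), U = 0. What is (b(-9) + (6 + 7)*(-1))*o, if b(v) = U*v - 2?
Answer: -1290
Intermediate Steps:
o = 86 (o = 53 + 33 = 86)
b(v) = -2 (b(v) = 0*v - 2 = 0 - 2 = -2)
(b(-9) + (6 + 7)*(-1))*o = (-2 + (6 + 7)*(-1))*86 = (-2 + 13*(-1))*86 = (-2 - 13)*86 = -15*86 = -1290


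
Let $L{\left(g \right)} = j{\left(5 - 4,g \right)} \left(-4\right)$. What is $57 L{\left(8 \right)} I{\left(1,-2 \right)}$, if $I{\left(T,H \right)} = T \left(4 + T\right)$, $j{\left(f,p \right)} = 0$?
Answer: $0$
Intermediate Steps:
$L{\left(g \right)} = 0$ ($L{\left(g \right)} = 0 \left(-4\right) = 0$)
$57 L{\left(8 \right)} I{\left(1,-2 \right)} = 57 \cdot 0 \cdot 1 \left(4 + 1\right) = 0 \cdot 1 \cdot 5 = 0 \cdot 5 = 0$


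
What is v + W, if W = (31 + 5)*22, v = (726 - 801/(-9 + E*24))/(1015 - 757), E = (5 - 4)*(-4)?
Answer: 2392479/3010 ≈ 794.84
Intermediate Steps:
E = -4 (E = 1*(-4) = -4)
v = 8559/3010 (v = (726 - 801/(-9 - 4*24))/(1015 - 757) = (726 - 801/(-9 - 96))/258 = (726 - 801/(-105))*(1/258) = (726 - 801*(-1/105))*(1/258) = (726 + 267/35)*(1/258) = (25677/35)*(1/258) = 8559/3010 ≈ 2.8435)
W = 792 (W = 36*22 = 792)
v + W = 8559/3010 + 792 = 2392479/3010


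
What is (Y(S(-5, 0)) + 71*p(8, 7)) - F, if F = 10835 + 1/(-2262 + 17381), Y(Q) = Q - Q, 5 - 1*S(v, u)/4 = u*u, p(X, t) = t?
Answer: -156300223/15119 ≈ -10338.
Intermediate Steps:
S(v, u) = 20 - 4*u**2 (S(v, u) = 20 - 4*u*u = 20 - 4*u**2)
Y(Q) = 0
F = 163814366/15119 (F = 10835 + 1/15119 = 163814366/15119 ≈ 10835.)
(Y(S(-5, 0)) + 71*p(8, 7)) - F = (0 + 71*7) - 1*163814366/15119 = (0 + 497) - 163814366/15119 = 497 - 163814366/15119 = -156300223/15119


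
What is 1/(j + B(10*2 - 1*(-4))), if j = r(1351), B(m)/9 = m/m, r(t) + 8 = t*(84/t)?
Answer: 1/85 ≈ 0.011765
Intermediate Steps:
r(t) = 76 (r(t) = -8 + t*(84/t) = -8 + 84 = 76)
B(m) = 9 (B(m) = 9*(m/m) = 9*1 = 9)
j = 76
1/(j + B(10*2 - 1*(-4))) = 1/(76 + 9) = 1/85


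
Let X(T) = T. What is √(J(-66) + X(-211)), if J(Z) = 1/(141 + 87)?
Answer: I*√2742099/114 ≈ 14.526*I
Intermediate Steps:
J(Z) = 1/228
√(J(-66) + X(-211)) = √(1/228 - 211) = √(-48107/228) = I*√2742099/114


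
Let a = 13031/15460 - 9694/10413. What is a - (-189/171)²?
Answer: -76112430937/58115577780 ≈ -1.3097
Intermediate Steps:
a = -14177437/160984980 (a = 13031*(1/15460) - 9694*1/10413 = 13031/15460 - 9694/10413 = -14177437/160984980 ≈ -0.088067)
a - (-189/171)² = -14177437/160984980 - (-189/171)² = -14177437/160984980 - (-189*1/171)² = -14177437/160984980 - (-21/19)² = -14177437/160984980 - 1*441/361 = -14177437/160984980 - 441/361 = -76112430937/58115577780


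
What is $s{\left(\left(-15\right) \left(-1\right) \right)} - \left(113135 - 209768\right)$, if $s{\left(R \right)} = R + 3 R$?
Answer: $96693$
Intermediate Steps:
$s{\left(R \right)} = 4 R$
$s{\left(\left(-15\right) \left(-1\right) \right)} - \left(113135 - 209768\right) = 4 \left(\left(-15\right) \left(-1\right)\right) - \left(113135 - 209768\right) = 4 \cdot 15 - -96633 = 60 + 96633 = 96693$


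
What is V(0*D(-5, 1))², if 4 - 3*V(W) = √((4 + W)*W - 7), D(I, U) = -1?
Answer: (4 - I*√7)²/9 ≈ 1.0 - 2.3518*I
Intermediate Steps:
V(W) = 4/3 - √(-7 + W*(4 + W))/3 (V(W) = 4/3 - √((4 + W)*W - 7)/3 = 4/3 - √(W*(4 + W) - 7)/3 = 4/3 - √(-7 + W*(4 + W))/3)
V(0*D(-5, 1))² = (4/3 - √(-7 + (0*(-1))² + 4*(0*(-1)))/3)² = (4/3 - √(-7 + 0² + 4*0)/3)² = (4/3 - √(-7 + 0 + 0)/3)² = (4/3 - I*√7/3)²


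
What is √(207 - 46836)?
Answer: 3*I*√5181 ≈ 215.94*I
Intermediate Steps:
√(207 - 46836) = √(-46629) = 3*I*√5181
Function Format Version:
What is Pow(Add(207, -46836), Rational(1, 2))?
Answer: Mul(3, I, Pow(5181, Rational(1, 2))) ≈ Mul(215.94, I)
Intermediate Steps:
Pow(Add(207, -46836), Rational(1, 2)) = Pow(-46629, Rational(1, 2)) = Mul(3, I, Pow(5181, Rational(1, 2)))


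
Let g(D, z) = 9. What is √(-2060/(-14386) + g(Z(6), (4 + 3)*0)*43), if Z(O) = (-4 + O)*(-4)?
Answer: √20030498153/7193 ≈ 19.676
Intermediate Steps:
Z(O) = 16 - 4*O
√(-2060/(-14386) + g(Z(6), (4 + 3)*0)*43) = √(-2060/(-14386) + 9*43) = √(-2060*(-1/14386) + 387) = √(1030/7193 + 387) = √(2784721/7193) = √20030498153/7193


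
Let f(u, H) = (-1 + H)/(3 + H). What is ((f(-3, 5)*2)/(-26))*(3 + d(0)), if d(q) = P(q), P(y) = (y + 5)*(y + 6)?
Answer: -33/26 ≈ -1.2692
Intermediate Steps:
f(u, H) = (-1 + H)/(3 + H)
P(y) = (5 + y)*(6 + y)
d(q) = 30 + q**2 + 11*q
((f(-3, 5)*2)/(-26))*(3 + d(0)) = ((((-1 + 5)/(3 + 5))*2)/(-26))*(3 + (30 + 0**2 + 11*0)) = (((4/8)*2)*(-1/26))*(3 + (30 + 0 + 0)) = ((((1/8)*4)*2)*(-1/26))*(3 + 30) = (((1/2)*2)*(-1/26))*33 = (1*(-1/26))*33 = -1/26*33 = -33/26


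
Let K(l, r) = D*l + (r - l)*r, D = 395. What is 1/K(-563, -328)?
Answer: -1/299465 ≈ -3.3393e-6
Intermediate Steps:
K(l, r) = 395*l + r*(r - l) (K(l, r) = 395*l + (r - l)*r = 395*l + r*(r - l))
1/K(-563, -328) = 1/((-328)² + 395*(-563) - 1*(-563)*(-328)) = 1/(107584 - 222385 - 184664) = 1/(-299465) = -1/299465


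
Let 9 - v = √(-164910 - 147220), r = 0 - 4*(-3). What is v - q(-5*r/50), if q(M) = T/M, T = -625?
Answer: -3071/6 - 49*I*√130 ≈ -511.83 - 558.69*I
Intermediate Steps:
r = 12 (r = 0 + 12 = 12)
v = 9 - 49*I*√130 (v = 9 - √(-164910 - 147220) = 9 - √(-312130) = 9 - 49*I*√130 ≈ 9.0 - 558.69*I)
q(M) = -625/M
v - q(-5*r/50) = (9 - 49*I*√130) - (-625)/((-60/50)) = (9 - 49*I*√130) - (-625)/((-5*6/25)) = (9 - 49*I*√130) - (-625)/(-6/5) = (9 - 49*I*√130) - (-625)*(-5)/6 = (9 - 49*I*√130) - 1*3125/6 = (9 - 49*I*√130) - 3125/6 = -3071/6 - 49*I*√130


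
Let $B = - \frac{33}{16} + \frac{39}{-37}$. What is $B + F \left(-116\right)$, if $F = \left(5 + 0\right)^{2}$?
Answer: $- \frac{1718645}{592} \approx -2903.1$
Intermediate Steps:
$B = - \frac{1845}{592}$ ($B = \left(-33\right) \frac{1}{16} + 39 \left(- \frac{1}{37}\right) = - \frac{33}{16} - \frac{39}{37} = - \frac{1845}{592} \approx -3.1166$)
$F = 25$ ($F = 5^{2} = 25$)
$B + F \left(-116\right) = - \frac{1845}{592} + 25 \left(-116\right) = - \frac{1845}{592} - 2900 = - \frac{1718645}{592}$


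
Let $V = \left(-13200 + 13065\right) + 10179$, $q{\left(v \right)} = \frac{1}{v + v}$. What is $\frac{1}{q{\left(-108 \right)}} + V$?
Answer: $9828$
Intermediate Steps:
$q{\left(v \right)} = \frac{1}{2 v}$
$V = 10044$ ($V = -135 + 10179 = 10044$)
$\frac{1}{q{\left(-108 \right)}} + V = \frac{1}{\frac{1}{2} \frac{1}{-108}} + 10044 = \frac{1}{\frac{1}{2} \left(- \frac{1}{108}\right)} + 10044 = \frac{1}{- \frac{1}{216}} + 10044 = -216 + 10044 = 9828$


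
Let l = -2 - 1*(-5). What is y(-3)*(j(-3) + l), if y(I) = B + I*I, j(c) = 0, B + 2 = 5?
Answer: 36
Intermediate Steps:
B = 3 (B = -2 + 5 = 3)
l = 3 (l = -2 + 5 = 3)
y(I) = 3 + I² (y(I) = 3 + I*I = 3 + I²)
y(-3)*(j(-3) + l) = (3 + (-3)²)*(0 + 3) = (3 + 9)*3 = 12*3 = 36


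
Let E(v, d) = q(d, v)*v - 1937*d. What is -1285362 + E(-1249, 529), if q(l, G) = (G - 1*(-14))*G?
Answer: -1928911270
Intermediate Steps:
q(l, G) = G*(14 + G) (q(l, G) = (G + 14)*G = (14 + G)*G = G*(14 + G))
E(v, d) = -1937*d + v²*(14 + v) (E(v, d) = (v*(14 + v))*v - 1937*d = v²*(14 + v) - 1937*d = -1937*d + v²*(14 + v))
-1285362 + E(-1249, 529) = -1285362 + (-1937*529 + (-1249)²*(14 - 1249)) = -1285362 + (-1024673 + 1560001*(-1235)) = -1285362 + (-1024673 - 1926601235) = -1285362 - 1927625908 = -1928911270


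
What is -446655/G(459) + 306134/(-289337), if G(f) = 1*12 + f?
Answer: -43126002283/45425909 ≈ -949.37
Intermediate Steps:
G(f) = 12 + f
-446655/G(459) + 306134/(-289337) = -446655/(12 + 459) + 306134/(-289337) = -446655/471 + 306134*(-1/289337) = -446655*1/471 - 306134/289337 = -148885/157 - 306134/289337 = -43126002283/45425909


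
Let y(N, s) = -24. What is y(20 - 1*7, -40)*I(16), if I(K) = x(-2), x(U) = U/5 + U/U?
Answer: -72/5 ≈ -14.400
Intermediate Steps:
x(U) = 1 + U/5 (x(U) = U*(⅕) + 1 = U/5 + 1 = 1 + U/5)
I(K) = ⅗ (I(K) = 1 + (⅕)*(-2) = 1 - ⅖ = ⅗)
y(20 - 1*7, -40)*I(16) = -24*⅗ = -72/5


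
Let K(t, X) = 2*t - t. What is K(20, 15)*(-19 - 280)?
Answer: -5980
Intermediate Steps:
K(t, X) = t
K(20, 15)*(-19 - 280) = 20*(-19 - 280) = 20*(-299) = -5980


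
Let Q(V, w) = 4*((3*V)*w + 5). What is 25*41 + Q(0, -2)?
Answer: 1045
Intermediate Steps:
Q(V, w) = 20 + 12*V*w (Q(V, w) = 4*(3*V*w + 5) = 4*(5 + 3*V*w) = 20 + 12*V*w)
25*41 + Q(0, -2) = 25*41 + (20 + 12*0*(-2)) = 1025 + (20 + 0) = 1025 + 20 = 1045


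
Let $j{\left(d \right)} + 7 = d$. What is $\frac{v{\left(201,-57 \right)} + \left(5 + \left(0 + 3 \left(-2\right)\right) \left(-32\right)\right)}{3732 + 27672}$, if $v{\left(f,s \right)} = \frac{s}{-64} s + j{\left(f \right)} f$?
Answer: $\frac{2504975}{2009856} \approx 1.2463$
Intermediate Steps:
$j{\left(d \right)} = -7 + d$
$v{\left(f,s \right)} = - \frac{s^{2}}{64} + f \left(-7 + f\right)$ ($v{\left(f,s \right)} = \frac{s}{-64} s + \left(-7 + f\right) f = s \left(- \frac{1}{64}\right) s + f \left(-7 + f\right) = - \frac{s}{64} s + f \left(-7 + f\right) = - \frac{s^{2}}{64} + f \left(-7 + f\right)$)
$\frac{v{\left(201,-57 \right)} + \left(5 + \left(0 + 3 \left(-2\right)\right) \left(-32\right)\right)}{3732 + 27672} = \frac{\left(- \frac{\left(-57\right)^{2}}{64} + 201 \left(-7 + 201\right)\right) + \left(5 + \left(0 + 3 \left(-2\right)\right) \left(-32\right)\right)}{3732 + 27672} = \frac{\left(\left(- \frac{1}{64}\right) 3249 + 201 \cdot 194\right) + \left(5 + \left(0 - 6\right) \left(-32\right)\right)}{31404} = \left(\left(- \frac{3249}{64} + 38994\right) + \left(5 - -192\right)\right) \frac{1}{31404} = \left(\frac{2492367}{64} + \left(5 + 192\right)\right) \frac{1}{31404} = \left(\frac{2492367}{64} + 197\right) \frac{1}{31404} = \frac{2504975}{64} \cdot \frac{1}{31404} = \frac{2504975}{2009856}$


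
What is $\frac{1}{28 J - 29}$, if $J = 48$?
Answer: $\frac{1}{1315} \approx 0.00076046$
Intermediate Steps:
$\frac{1}{28 J - 29} = \frac{1}{28 \cdot 48 - 29} = \frac{1}{1344 - 29} = \frac{1}{1315}$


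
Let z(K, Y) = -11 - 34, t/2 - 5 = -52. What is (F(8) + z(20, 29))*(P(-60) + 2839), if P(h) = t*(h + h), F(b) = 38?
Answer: -98833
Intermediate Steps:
t = -94 (t = 10 + 2*(-52) = 10 - 104 = -94)
z(K, Y) = -45
P(h) = -188*h (P(h) = -94*(h + h) = -188*h)
(F(8) + z(20, 29))*(P(-60) + 2839) = (38 - 45)*(-188*(-60) + 2839) = -7*(11280 + 2839) = -7*14119 = -98833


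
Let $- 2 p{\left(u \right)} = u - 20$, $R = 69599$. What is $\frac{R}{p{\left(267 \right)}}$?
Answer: $- \frac{139198}{247} \approx -563.55$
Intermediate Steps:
$p{\left(u \right)} = 10 - \frac{u}{2}$ ($p{\left(u \right)} = - \frac{u - 20}{2} = - \frac{-20 + u}{2} = 10 - \frac{u}{2}$)
$\frac{R}{p{\left(267 \right)}} = \frac{69599}{10 - \frac{267}{2}} = \frac{69599}{- \frac{247}{2}} = 69599 \left(- \frac{2}{247}\right) = - \frac{139198}{247}$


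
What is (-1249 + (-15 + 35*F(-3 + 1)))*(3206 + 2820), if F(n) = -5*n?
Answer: -5507764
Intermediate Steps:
(-1249 + (-15 + 35*F(-3 + 1)))*(3206 + 2820) = (-1249 + (-15 + 35*(-5*(-3 + 1))))*(3206 + 2820) = (-1249 + (-15 + 35*(-5*(-2))))*6026 = (-1249 + (-15 + 35*10))*6026 = (-1249 + (-15 + 350))*6026 = (-1249 + 335)*6026 = -914*6026 = -5507764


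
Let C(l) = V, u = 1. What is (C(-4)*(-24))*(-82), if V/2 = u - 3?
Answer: -7872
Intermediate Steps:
V = -4 (V = 2*(1 - 3) = 2*(-2) = -4)
C(l) = -4
(C(-4)*(-24))*(-82) = -4*(-24)*(-82) = 96*(-82) = -7872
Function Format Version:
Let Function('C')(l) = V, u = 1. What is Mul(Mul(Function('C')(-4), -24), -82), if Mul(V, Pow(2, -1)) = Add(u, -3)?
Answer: -7872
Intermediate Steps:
V = -4 (V = Mul(2, Add(1, -3)) = Mul(2, -2) = -4)
Function('C')(l) = -4
Mul(Mul(Function('C')(-4), -24), -82) = Mul(Mul(-4, -24), -82) = Mul(96, -82) = -7872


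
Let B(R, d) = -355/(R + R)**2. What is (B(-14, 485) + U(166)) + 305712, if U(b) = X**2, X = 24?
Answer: 240129437/784 ≈ 3.0629e+5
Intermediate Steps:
U(b) = 576 (U(b) = 24**2 = 576)
B(R, d) = -355/(4*R**2) (B(R, d) = -355*1/(4*R**2) = -355/(4*R**2))
(B(-14, 485) + U(166)) + 305712 = (-355/4/(-14)**2 + 576) + 305712 = (-355/4*1/196 + 576) + 305712 = (-355/784 + 576) + 305712 = 451229/784 + 305712 = 240129437/784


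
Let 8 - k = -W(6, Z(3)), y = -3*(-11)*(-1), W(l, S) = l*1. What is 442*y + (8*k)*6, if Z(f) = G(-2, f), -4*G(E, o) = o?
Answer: -13914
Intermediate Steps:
G(E, o) = -o/4
Z(f) = -f/4
W(l, S) = l
y = -33 (y = 33*(-1) = -33)
k = 14 (k = 8 - (-1)*6 = 8 - 1*(-6) = 8 + 6 = 14)
442*y + (8*k)*6 = 442*(-33) + (8*14)*6 = -14586 + 112*6 = -14586 + 672 = -13914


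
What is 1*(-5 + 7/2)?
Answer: -3/2 ≈ -1.5000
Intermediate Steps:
1*(-5 + 7/2) = 1*(-3/2) = -3/2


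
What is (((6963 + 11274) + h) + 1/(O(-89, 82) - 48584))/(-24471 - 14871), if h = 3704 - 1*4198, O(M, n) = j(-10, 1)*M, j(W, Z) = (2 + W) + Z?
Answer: -425486011/943440831 ≈ -0.45099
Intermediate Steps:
j(W, Z) = 2 + W + Z
O(M, n) = -7*M (O(M, n) = (2 - 10 + 1)*M = -7*M)
h = -494 (h = 3704 - 4198 = -494)
(((6963 + 11274) + h) + 1/(O(-89, 82) - 48584))/(-24471 - 14871) = (((6963 + 11274) - 494) + 1/(-7*(-89) - 48584))/(-24471 - 14871) = ((18237 - 494) + 1/(623 - 48584))/(-39342) = (17743 + 1/(-47961))*(-1/39342) = (17743 - 1/47961)*(-1/39342) = (850972022/47961)*(-1/39342) = -425486011/943440831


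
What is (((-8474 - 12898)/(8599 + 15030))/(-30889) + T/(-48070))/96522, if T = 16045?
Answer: -101824660627/29447727454357476 ≈ -3.4578e-6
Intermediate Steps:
(((-8474 - 12898)/(8599 + 15030))/(-30889) + T/(-48070))/96522 = (((-8474 - 12898)/(8599 + 15030))/(-30889) + 16045/(-48070))/96522 = (-21372/23629*(-1/30889) + 16045*(-1/48070))*(1/96522) = (-21372*1/23629*(-1/30889) - 3209/9614)*(1/96522) = (-21372/23629*(-1/30889) - 3209/9614)*(1/96522) = (21372/729876181 - 3209/9614)*(1/96522) = -101824660627/305088243658*1/96522 = -101824660627/29447727454357476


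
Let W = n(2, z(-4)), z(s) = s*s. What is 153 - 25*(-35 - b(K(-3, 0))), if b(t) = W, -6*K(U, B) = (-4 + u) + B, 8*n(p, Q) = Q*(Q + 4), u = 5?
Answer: 2028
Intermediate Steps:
z(s) = s²
n(p, Q) = Q*(4 + Q)/8 (n(p, Q) = (Q*(Q + 4))/8 = (Q*(4 + Q))/8 = Q*(4 + Q)/8)
W = 40 (W = (⅛)*(-4)²*(4 + (-4)²) = (⅛)*16*(4 + 16) = (⅛)*16*20 = 40)
K(U, B) = -⅙ - B/6 (K(U, B) = -((-4 + 5) + B)/6 = -(1 + B)/6 = -⅙ - B/6)
b(t) = 40
153 - 25*(-35 - b(K(-3, 0))) = 153 - 25*(-35 - 1*40) = 153 - 25*(-35 - 40) = 153 - 25*(-75) = 153 + 1875 = 2028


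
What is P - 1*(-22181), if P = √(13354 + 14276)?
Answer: 22181 + 3*√3070 ≈ 22347.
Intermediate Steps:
P = 3*√3070 (P = √27630 = 3*√3070 ≈ 166.22)
P - 1*(-22181) = 3*√3070 - 1*(-22181) = 3*√3070 + 22181 = 22181 + 3*√3070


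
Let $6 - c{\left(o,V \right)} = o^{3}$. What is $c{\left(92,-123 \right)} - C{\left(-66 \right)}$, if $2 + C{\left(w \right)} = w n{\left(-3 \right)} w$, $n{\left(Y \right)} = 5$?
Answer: $-800460$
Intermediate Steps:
$c{\left(o,V \right)} = 6 - o^{3}$
$C{\left(w \right)} = -2 + 5 w^{2}$ ($C{\left(w \right)} = -2 + w 5 w = -2 + 5 w w = -2 + 5 w^{2}$)
$c{\left(92,-123 \right)} - C{\left(-66 \right)} = \left(6 - 92^{3}\right) - \left(-2 + 5 \left(-66\right)^{2}\right) = \left(6 - 778688\right) - \left(-2 + 5 \cdot 4356\right) = \left(6 - 778688\right) - \left(-2 + 21780\right) = -778682 - 21778 = -800460$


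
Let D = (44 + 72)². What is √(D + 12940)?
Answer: 2*√6599 ≈ 162.47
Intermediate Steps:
D = 13456 (D = 116² = 13456)
√(D + 12940) = √(13456 + 12940) = √26396 = 2*√6599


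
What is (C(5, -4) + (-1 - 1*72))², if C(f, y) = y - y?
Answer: 5329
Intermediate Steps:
C(f, y) = 0
(C(5, -4) + (-1 - 1*72))² = (0 + (-1 - 1*72))² = (0 + (-1 - 72))² = (0 - 73)² = (-73)² = 5329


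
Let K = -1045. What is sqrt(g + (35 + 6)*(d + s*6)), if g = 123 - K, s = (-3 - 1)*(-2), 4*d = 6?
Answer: sqrt(12790)/2 ≈ 56.546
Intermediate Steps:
d = 3/2 (d = (1/4)*6 = 3/2 ≈ 1.5000)
s = 8 (s = -4*(-2) = 8)
g = 1168 (g = 123 - 1*(-1045) = 123 + 1045 = 1168)
sqrt(g + (35 + 6)*(d + s*6)) = sqrt(1168 + (35 + 6)*(3/2 + 8*6)) = sqrt(1168 + 41*(3/2 + 48)) = sqrt(1168 + 41*(99/2)) = sqrt(1168 + 4059/2) = sqrt(6395/2) = sqrt(12790)/2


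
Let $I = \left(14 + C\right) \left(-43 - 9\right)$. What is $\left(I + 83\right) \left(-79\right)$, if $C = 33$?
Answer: $186519$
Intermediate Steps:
$I = -2444$ ($I = \left(14 + 33\right) \left(-43 - 9\right) = 47 \left(-52\right) = -2444$)
$\left(I + 83\right) \left(-79\right) = \left(-2444 + 83\right) \left(-79\right) = \left(-2361\right) \left(-79\right) = 186519$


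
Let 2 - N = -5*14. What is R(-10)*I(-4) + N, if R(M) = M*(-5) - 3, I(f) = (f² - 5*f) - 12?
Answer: 1200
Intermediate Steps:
N = 72 (N = 2 - (-5)*14 = 2 - 1*(-70) = 2 + 70 = 72)
I(f) = -12 + f² - 5*f
R(M) = -3 - 5*M (R(M) = -5*M - 3 = -3 - 5*M)
R(-10)*I(-4) + N = (-3 - 5*(-10))*(-12 + (-4)² - 5*(-4)) + 72 = (-3 + 50)*(-12 + 16 + 20) + 72 = 47*24 + 72 = 1128 + 72 = 1200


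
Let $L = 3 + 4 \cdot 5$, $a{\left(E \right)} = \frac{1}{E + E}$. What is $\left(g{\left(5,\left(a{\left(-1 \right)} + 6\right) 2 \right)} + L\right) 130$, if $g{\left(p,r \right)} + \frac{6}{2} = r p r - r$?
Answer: $79820$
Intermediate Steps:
$a{\left(E \right)} = \frac{1}{2 E}$
$L = 23$ ($L = 3 + 20 = 23$)
$g{\left(p,r \right)} = -3 - r + p r^{2}$ ($g{\left(p,r \right)} = -3 + \left(r p r - r\right) = -3 + \left(p r r - r\right) = -3 + \left(p r^{2} - r\right) = -3 + \left(- r + p r^{2}\right) = -3 - r + p r^{2}$)
$\left(g{\left(5,\left(a{\left(-1 \right)} + 6\right) 2 \right)} + L\right) 130 = \left(\left(-3 - \left(\frac{1}{2 \left(-1\right)} + 6\right) 2 + 5 \left(\left(\frac{1}{2 \left(-1\right)} + 6\right) 2\right)^{2}\right) + 23\right) 130 = \left(\left(-3 - \left(\frac{1}{2} \left(-1\right) + 6\right) 2 + 5 \left(\left(\frac{1}{2} \left(-1\right) + 6\right) 2\right)^{2}\right) + 23\right) 130 = \left(\left(-3 - \left(- \frac{1}{2} + 6\right) 2 + 5 \left(\left(- \frac{1}{2} + 6\right) 2\right)^{2}\right) + 23\right) 130 = \left(\left(-3 - \frac{11}{2} \cdot 2 + 5 \left(\frac{11}{2} \cdot 2\right)^{2}\right) + 23\right) 130 = \left(\left(-3 - 11 + 5 \cdot 11^{2}\right) + 23\right) 130 = \left(\left(-3 - 11 + 5 \cdot 121\right) + 23\right) 130 = \left(\left(-3 - 11 + 605\right) + 23\right) 130 = \left(591 + 23\right) 130 = 614 \cdot 130 = 79820$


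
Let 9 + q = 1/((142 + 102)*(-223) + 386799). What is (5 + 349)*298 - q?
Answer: 35067160886/332387 ≈ 1.0550e+5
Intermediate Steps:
q = -2991482/332387 (q = -9 + 1/((142 + 102)*(-223) + 386799) = -9 + 1/(244*(-223) + 386799) = -9 + 1/(-54412 + 386799) = -9 + 1/332387 = -2991482/332387 ≈ -9.0000)
(5 + 349)*298 - q = (5 + 349)*298 - 1*(-2991482/332387) = 354*298 + 2991482/332387 = 105492 + 2991482/332387 = 35067160886/332387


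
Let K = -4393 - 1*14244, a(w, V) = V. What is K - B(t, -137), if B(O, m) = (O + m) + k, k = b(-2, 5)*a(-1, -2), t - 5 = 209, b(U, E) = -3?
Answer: -18720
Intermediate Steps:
t = 214 (t = 5 + 209 = 214)
K = -18637 (K = -4393 - 14244 = -18637)
k = 6 (k = -3*(-2) = 6)
B(O, m) = 6 + O + m (B(O, m) = (O + m) + 6 = 6 + O + m)
K - B(t, -137) = -18637 - (6 + 214 - 137) = -18637 - 1*83 = -18637 - 83 = -18720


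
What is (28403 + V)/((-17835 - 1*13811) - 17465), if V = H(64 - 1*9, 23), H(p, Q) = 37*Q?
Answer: -29254/49111 ≈ -0.59567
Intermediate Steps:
V = 851 (V = 37*23 = 851)
(28403 + V)/((-17835 - 1*13811) - 17465) = (28403 + 851)/((-17835 - 1*13811) - 17465) = 29254/((-17835 - 13811) - 17465) = 29254/(-31646 - 17465) = 29254/(-49111) = 29254*(-1/49111) = -29254/49111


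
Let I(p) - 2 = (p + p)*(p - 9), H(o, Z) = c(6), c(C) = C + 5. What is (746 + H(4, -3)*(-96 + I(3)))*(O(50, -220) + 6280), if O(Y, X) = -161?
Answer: -4185396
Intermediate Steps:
c(C) = 5 + C
H(o, Z) = 11 (H(o, Z) = 5 + 6 = 11)
I(p) = 2 + 2*p*(-9 + p) (I(p) = 2 + (p + p)*(p - 9) = 2 + (2*p)*(-9 + p) = 2 + 2*p*(-9 + p))
(746 + H(4, -3)*(-96 + I(3)))*(O(50, -220) + 6280) = (746 + 11*(-96 + (2 - 18*3 + 2*3**2)))*(-161 + 6280) = (746 + 11*(-96 + (2 - 54 + 2*9)))*6119 = (746 + 11*(-96 + (2 - 54 + 18)))*6119 = (746 + 11*(-96 - 34))*6119 = (746 + 11*(-130))*6119 = (746 - 1430)*6119 = -684*6119 = -4185396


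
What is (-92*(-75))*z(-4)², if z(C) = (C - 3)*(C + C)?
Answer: 21638400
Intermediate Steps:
z(C) = 2*C*(-3 + C) (z(C) = (-3 + C)*(2*C) = 2*C*(-3 + C))
(-92*(-75))*z(-4)² = (-92*(-75))*(2*(-4)*(-3 - 4))² = 6900*(2*(-4)*(-7))² = 6900*56² = 6900*3136 = 21638400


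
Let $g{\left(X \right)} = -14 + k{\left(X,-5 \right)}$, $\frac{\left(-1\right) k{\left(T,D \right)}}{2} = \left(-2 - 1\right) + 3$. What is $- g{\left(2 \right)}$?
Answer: $14$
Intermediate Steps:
$k{\left(T,D \right)} = 0$ ($k{\left(T,D \right)} = - 2 \left(\left(-2 - 1\right) + 3\right) = - 2 \left(-3 + 3\right) = \left(-2\right) 0 = 0$)
$g{\left(X \right)} = -14$ ($g{\left(X \right)} = -14 + 0 = -14$)
$- g{\left(2 \right)} = \left(-1\right) \left(-14\right) = 14$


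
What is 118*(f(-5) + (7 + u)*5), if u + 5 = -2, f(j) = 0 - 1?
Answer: -118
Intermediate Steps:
f(j) = -1
u = -7 (u = -5 - 2 = -7)
118*(f(-5) + (7 + u)*5) = 118*(-1 + (7 - 7)*5) = 118*(-1 + 0*5) = 118*(-1 + 0) = 118*(-1) = -118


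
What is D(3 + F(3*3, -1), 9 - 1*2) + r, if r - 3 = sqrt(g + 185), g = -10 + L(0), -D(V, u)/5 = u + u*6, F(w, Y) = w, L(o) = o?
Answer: -242 + 5*sqrt(7) ≈ -228.77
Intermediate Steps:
D(V, u) = -35*u (D(V, u) = -5*(u + u*6) = -5*(u + 6*u) = -35*u)
g = -10 (g = -10 + 0 = -10)
r = 3 + 5*sqrt(7) (r = 3 + sqrt(-10 + 185) = 3 + sqrt(175) = 3 + 5*sqrt(7) ≈ 16.229)
D(3 + F(3*3, -1), 9 - 1*2) + r = -35*(9 - 1*2) + (3 + 5*sqrt(7)) = -35*(9 - 2) + (3 + 5*sqrt(7)) = -35*7 + (3 + 5*sqrt(7)) = -245 + (3 + 5*sqrt(7)) = -242 + 5*sqrt(7)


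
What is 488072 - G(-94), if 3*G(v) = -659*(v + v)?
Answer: 1340324/3 ≈ 4.4677e+5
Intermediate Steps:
G(v) = -1318*v/3 (G(v) = (-659*(v + v))/3 = (-1318*v)/3 = -1318*v/3)
488072 - G(-94) = 488072 - (-1318)*(-94)/3 = 488072 - 1*123892/3 = 488072 - 123892/3 = 1340324/3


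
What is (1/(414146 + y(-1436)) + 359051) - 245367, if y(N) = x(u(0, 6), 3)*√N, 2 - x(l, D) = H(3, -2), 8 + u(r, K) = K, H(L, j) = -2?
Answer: 9749365465548937/85758466146 - 2*I*√359/42879233073 ≈ 1.1368e+5 - 8.8375e-10*I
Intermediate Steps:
u(r, K) = -8 + K
x(l, D) = 4 (x(l, D) = 2 - 1*(-2) = 2 + 2 = 4)
y(N) = 4*√N
(1/(414146 + y(-1436)) + 359051) - 245367 = (1/(414146 + 4*√(-1436)) + 359051) - 245367 = (1/(414146 + 4*(2*I*√359)) + 359051) - 245367 = (1/(414146 + 8*I*√359) + 359051) - 245367 = (359051 + 1/(414146 + 8*I*√359)) - 245367 = 113684 + 1/(414146 + 8*I*√359)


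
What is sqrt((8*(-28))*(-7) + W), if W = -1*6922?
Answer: I*sqrt(5354) ≈ 73.171*I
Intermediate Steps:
W = -6922
sqrt((8*(-28))*(-7) + W) = sqrt((8*(-28))*(-7) - 6922) = sqrt(-224*(-7) - 6922) = sqrt(1568 - 6922) = sqrt(-5354) = I*sqrt(5354)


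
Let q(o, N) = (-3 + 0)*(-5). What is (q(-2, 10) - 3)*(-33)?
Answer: -396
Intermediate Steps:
q(o, N) = 15 (q(o, N) = -3*(-5) = 15)
(q(-2, 10) - 3)*(-33) = (15 - 3)*(-33) = 12*(-33) = -396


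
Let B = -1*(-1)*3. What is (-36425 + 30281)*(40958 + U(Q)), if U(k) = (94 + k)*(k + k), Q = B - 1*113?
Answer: -273272832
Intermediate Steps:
B = 3 (B = 1*3 = 3)
Q = -110 (Q = 3 - 1*113 = 3 - 113 = -110)
U(k) = 2*k*(94 + k) (U(k) = (94 + k)*(2*k) = 2*k*(94 + k))
(-36425 + 30281)*(40958 + U(Q)) = (-36425 + 30281)*(40958 + 2*(-110)*(94 - 110)) = -6144*(40958 + 2*(-110)*(-16)) = -6144*(40958 + 3520) = -6144*44478 = -273272832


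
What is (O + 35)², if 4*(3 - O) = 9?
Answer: 20449/16 ≈ 1278.1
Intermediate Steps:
O = ¾ (O = 3 - ¼*9 = 3 - 9/4 = ¾ ≈ 0.75000)
(O + 35)² = (¾ + 35)² = (143/4)² = 20449/16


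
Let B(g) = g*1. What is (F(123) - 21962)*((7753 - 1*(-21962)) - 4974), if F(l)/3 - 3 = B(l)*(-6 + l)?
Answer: 525004020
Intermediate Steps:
B(g) = g
F(l) = 9 + 3*l*(-6 + l) (F(l) = 9 + 3*(l*(-6 + l)) = 9 + 3*l*(-6 + l))
(F(123) - 21962)*((7753 - 1*(-21962)) - 4974) = ((9 - 18*123 + 3*123²) - 21962)*((7753 - 1*(-21962)) - 4974) = ((9 - 2214 + 3*15129) - 21962)*((7753 + 21962) - 4974) = ((9 - 2214 + 45387) - 21962)*(29715 - 4974) = (43182 - 21962)*24741 = 21220*24741 = 525004020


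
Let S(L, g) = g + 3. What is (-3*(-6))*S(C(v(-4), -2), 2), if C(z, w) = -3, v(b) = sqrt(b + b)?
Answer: 90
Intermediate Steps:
v(b) = sqrt(2)*sqrt(b) (v(b) = sqrt(2*b) = sqrt(2)*sqrt(b))
S(L, g) = 3 + g
(-3*(-6))*S(C(v(-4), -2), 2) = (-3*(-6))*(3 + 2) = 18*5 = 90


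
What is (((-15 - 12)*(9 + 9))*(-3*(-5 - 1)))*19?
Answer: -166212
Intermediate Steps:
(((-15 - 12)*(9 + 9))*(-3*(-5 - 1)))*19 = ((-27*18)*(-3*(-6)))*19 = -486*18*19 = -8748*19 = -166212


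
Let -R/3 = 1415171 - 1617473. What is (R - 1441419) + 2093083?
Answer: 1258570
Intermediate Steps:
R = 606906 (R = -3*(1415171 - 1617473) = -3*(-202302) = 606906)
(R - 1441419) + 2093083 = (606906 - 1441419) + 2093083 = -834513 + 2093083 = 1258570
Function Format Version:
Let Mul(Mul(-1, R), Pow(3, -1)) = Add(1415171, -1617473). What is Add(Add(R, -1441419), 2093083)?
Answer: 1258570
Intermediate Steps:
R = 606906 (R = Mul(-3, Add(1415171, -1617473)) = Mul(-3, -202302) = 606906)
Add(Add(R, -1441419), 2093083) = Add(Add(606906, -1441419), 2093083) = Add(-834513, 2093083) = 1258570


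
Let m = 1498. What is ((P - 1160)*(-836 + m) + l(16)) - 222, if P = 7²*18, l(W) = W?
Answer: -184242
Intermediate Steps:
P = 882 (P = 49*18 = 882)
((P - 1160)*(-836 + m) + l(16)) - 222 = ((882 - 1160)*(-836 + 1498) + 16) - 222 = (-278*662 + 16) - 222 = (-184036 + 16) - 222 = -184020 - 222 = -184242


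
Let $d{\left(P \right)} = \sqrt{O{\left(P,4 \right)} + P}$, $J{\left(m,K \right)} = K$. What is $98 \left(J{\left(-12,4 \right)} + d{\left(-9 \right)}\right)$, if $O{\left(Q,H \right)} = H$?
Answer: $392 + 98 i \sqrt{5} \approx 392.0 + 219.13 i$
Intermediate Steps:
$d{\left(P \right)} = \sqrt{4 + P}$
$98 \left(J{\left(-12,4 \right)} + d{\left(-9 \right)}\right) = 98 \left(4 + \sqrt{4 - 9}\right) = 98 \left(4 + \sqrt{-5}\right) = 98 \left(4 + i \sqrt{5}\right) = 392 + 98 i \sqrt{5}$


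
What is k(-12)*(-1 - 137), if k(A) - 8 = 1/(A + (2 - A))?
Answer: -1173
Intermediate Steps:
k(A) = 17/2 (k(A) = 8 + 1/(A + (2 - A)) = 8 + 1/2 = 17/2)
k(-12)*(-1 - 137) = 17*(-1 - 137)/2 = (17/2)*(-138) = -1173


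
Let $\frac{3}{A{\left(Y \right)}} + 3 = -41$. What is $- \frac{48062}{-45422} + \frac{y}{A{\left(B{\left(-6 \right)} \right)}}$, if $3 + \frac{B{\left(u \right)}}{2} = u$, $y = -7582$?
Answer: $\frac{7576643381}{68133} \approx 1.112 \cdot 10^{5}$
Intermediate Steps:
$B{\left(u \right)} = -6 + 2 u$
$A{\left(Y \right)} = - \frac{3}{44}$ ($A{\left(Y \right)} = \frac{3}{-3 - 41} = \frac{3}{-44} = 3 \left(- \frac{1}{44}\right) = - \frac{3}{44}$)
$- \frac{48062}{-45422} + \frac{y}{A{\left(B{\left(-6 \right)} \right)}} = - \frac{48062}{-45422} - \frac{7582}{- \frac{3}{44}} = \left(-48062\right) \left(- \frac{1}{45422}\right) - - \frac{333608}{3} = \frac{24031}{22711} + \frac{333608}{3} = \frac{7576643381}{68133}$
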